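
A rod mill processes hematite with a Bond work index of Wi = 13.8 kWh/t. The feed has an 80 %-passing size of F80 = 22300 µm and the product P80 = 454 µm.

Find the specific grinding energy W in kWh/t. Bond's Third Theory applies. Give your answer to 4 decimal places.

W_Bond = 10·Wi·(1/√P₈₀ − 1/√F₈₀)
1/√454 = 0.046932;  1/√22300 = 0.006696
W = 10·13.8·(0.046932 − 0.006696) = 5.5525 kWh/t

W = 5.5525 kWh/t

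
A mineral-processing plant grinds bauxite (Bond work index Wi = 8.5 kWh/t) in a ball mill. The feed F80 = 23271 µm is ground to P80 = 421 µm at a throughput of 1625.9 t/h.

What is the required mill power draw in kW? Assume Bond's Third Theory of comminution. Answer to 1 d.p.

P = 5829.6 kW

Bond:  W = 10 Wi (1/√P − 1/√F)
W = 10·8.5·(1/√421 − 1/√23271) = 10·8.5·(0.042182) = 3.5854 kWh/t
P_mill = W·ṁ = 3.5854·1625.9 = 5829.6 kW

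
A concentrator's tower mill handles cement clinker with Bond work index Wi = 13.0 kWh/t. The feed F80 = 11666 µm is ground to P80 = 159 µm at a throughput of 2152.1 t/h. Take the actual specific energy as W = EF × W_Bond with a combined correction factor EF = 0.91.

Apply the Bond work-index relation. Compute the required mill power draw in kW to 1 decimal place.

Bond:  W = 10 Wi (1/√P − 1/√F)
W = 10·13.0·(1/√159 − 1/√11666) = 10·13.0·(0.070047) = 9.1061 kWh/t
Apply correction: 9.1061 × 0.91 = 8.2865 kWh/t
Power = W × throughput = 8.2865 kWh/t × 2152.1 t/h = 17833.4 kW

P = 17833.4 kW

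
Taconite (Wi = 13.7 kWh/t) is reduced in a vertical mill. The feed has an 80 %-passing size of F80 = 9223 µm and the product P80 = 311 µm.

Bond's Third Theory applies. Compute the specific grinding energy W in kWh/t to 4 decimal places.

W = 10·Wi·(P80^(-½) − F80^(-½))
1/√311 = 0.056705;  1/√9223 = 0.010413
W = 10·13.7·(0.056705 − 0.010413) = 6.3420 kWh/t

W = 6.3420 kWh/t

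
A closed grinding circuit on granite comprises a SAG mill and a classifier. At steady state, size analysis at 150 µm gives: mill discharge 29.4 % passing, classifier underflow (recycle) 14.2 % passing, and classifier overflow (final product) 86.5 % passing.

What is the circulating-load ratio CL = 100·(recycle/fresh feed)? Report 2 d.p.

CL = 375.66 %

Two-product formula at 150 µm:
r = (o − d)/(d − u)
r = (86.5 − 29.4)/(29.4 − 14.2) = 57.1/15.2 = 3.7566
CL = 100·r = 375.66 %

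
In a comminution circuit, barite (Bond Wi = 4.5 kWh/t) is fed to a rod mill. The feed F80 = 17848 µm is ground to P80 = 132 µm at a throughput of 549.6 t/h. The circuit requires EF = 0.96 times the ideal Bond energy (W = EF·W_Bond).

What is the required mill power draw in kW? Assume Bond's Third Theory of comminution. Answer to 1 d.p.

P = 1888.8 kW

Bond: W = 10·Wi·(1/√P80 − 1/√F80)
W = 10·4.5·(1/√132 − 1/√17848) = 10·4.5·(0.079554) = 3.5799 kWh/t
With EF = 0.96: W = 3.5799·0.96 = 3.4367 kWh/t
Power = W × throughput = 3.4367 kWh/t × 549.6 t/h = 1888.8 kW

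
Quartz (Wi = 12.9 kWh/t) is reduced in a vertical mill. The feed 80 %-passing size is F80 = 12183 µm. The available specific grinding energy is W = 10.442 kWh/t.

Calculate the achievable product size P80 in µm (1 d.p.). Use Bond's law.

W = 10·Wi·(P80^(-½) − F80^(-½))
P80^-0.5 = F80^-0.5 + W/(10 Wi)
  = 10.4420/(10·12.9) + 1/√12183 = 0.080946 + 0.009060 = 0.090006
P80 = (1/0.090006)² = 11.1104² = 123.44 µm

P80 = 123.4 µm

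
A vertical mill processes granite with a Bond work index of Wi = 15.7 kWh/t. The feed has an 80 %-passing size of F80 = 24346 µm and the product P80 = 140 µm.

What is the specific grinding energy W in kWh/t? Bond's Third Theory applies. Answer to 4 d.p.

W = 12.2627 kWh/t

W = 10·Wi·(P80^(-½) − F80^(-½))
1/√140 = 0.084515;  1/√24346 = 0.006409
W = 10·15.7·(0.084515 − 0.006409) = 12.2627 kWh/t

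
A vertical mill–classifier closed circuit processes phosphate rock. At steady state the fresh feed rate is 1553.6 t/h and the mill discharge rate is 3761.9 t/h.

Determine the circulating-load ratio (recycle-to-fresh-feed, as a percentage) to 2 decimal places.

CL = 142.14 %

Discharge = new feed + return, hence
R = M − F = 3761.9 − 1553.6 = 2208.3 t/h
CL = 100·R/F = 100·2208.3/1553.6 = 142.14 %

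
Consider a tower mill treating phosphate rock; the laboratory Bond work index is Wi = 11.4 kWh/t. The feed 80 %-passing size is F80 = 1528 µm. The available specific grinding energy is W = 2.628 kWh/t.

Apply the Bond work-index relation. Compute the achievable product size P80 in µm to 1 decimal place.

P80 = 422.8 µm

W = 10 Wi (P80^-0.5 − F80^-0.5)
1/√P80 = 1/√F80 + W/(10·Wi)
  = 2.6280/(10·11.4) + 1/√1528 = 0.023053 + 0.025582 = 0.048635
P80 = (1/0.048635)² = 20.5614² = 422.77 µm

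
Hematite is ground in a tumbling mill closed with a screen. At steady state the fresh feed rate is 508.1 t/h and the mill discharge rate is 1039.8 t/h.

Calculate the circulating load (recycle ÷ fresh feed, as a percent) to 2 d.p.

Discharge = new feed + return, hence
R = M − F = 1039.8 − 508.1 = 531.7 t/h
CL = 100·R/F = 100·531.7/508.1 = 104.64 %

CL = 104.64 %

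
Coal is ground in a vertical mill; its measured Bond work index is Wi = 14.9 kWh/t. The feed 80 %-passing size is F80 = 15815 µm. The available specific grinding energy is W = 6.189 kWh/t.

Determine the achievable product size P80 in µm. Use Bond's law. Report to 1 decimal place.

W = 10 Wi / √P80 − 10 Wi / √F80
P80^(−½) = W/(10 Wi) + F80^(−½)
  = 6.1890/(10·14.9) + 1/√15815 = 0.041537 + 0.007952 = 0.049489
P80 = (1/0.049489)² = 20.2066² = 408.31 µm

P80 = 408.3 µm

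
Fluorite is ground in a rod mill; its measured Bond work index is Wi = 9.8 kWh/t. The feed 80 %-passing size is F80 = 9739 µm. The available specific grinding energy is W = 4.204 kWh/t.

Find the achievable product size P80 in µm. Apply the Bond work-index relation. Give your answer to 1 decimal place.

W_Bond = 10·Wi·(1/√P₈₀ − 1/√F₈₀)
⇒ 1/√P80 = W/(10 Wi) + 1/√F80
  = 4.2040/(10·9.8) + 1/√9739 = 0.042898 + 0.010133 = 0.053031
P80 = (1/0.053031)² = 18.8569² = 355.58 µm

P80 = 355.6 µm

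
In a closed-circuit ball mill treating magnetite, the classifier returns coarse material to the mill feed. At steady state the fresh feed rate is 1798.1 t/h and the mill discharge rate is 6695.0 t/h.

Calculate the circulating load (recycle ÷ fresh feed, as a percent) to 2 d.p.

CL = 272.34 %

M = F + R at steady state, so:
R = M − F = 6695.0 − 1798.1 = 4896.9 t/h
CL = 100·R/F = 100·4896.9/1798.1 = 272.34 %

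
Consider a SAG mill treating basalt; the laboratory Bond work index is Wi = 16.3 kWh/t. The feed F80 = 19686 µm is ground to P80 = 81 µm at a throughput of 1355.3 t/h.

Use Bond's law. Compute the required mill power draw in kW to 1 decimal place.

W = 10·Wi·[P80^(−½) − F80^(−½)]
W = 10·16.3·(1/√81 − 1/√19686) = 10·16.3·(0.103984) = 16.9494 kWh/t
Mill draw = 16.9494 × 1355.3 = 22971.5 kW

P = 22971.5 kW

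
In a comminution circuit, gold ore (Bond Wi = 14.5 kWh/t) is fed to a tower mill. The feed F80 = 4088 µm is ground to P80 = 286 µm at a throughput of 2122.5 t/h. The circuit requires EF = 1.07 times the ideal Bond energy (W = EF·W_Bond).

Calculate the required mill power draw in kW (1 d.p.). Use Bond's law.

W = 10 Wi / √P80 − 10 Wi / √F80
W = 10·14.5·(1/√286 − 1/√4088) = 10·14.5·(0.043491) = 6.3062 kWh/t
With EF = 1.07: W = 6.3062·1.07 = 6.7476 kWh/t
Power = W × throughput = 6.7476 kWh/t × 2122.5 t/h = 14321.8 kW

P = 14321.8 kW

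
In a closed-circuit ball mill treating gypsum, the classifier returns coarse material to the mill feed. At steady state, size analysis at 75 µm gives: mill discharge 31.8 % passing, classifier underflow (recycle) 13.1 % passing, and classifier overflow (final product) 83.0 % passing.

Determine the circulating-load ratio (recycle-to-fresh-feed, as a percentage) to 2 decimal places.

CL = 273.80 %

Balance %-passing 75 µm (r = R/F):
(1+r)·d = r·u + o ⇒ r = (o−d)/(d−u)
r = (83.0 − 31.8)/(31.8 − 13.1) = 51.2/18.7 = 2.7380
CL = 100·r = 273.80 %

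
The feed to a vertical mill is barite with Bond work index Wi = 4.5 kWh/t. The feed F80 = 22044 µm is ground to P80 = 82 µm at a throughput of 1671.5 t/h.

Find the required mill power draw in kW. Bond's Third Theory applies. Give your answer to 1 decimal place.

W = 10 Wi (1/√P80 − 1/√F80)  [Bond]
W = 10·4.5·(1/√82 − 1/√22044) = 10·4.5·(0.103696) = 4.6663 kWh/t
Mill draw = 4.6663 × 1671.5 = 7799.8 kW

P = 7799.8 kW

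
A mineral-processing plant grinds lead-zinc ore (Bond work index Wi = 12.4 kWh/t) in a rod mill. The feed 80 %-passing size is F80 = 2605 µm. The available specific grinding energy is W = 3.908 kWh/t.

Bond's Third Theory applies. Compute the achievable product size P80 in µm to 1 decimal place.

W = 10 Wi (P80^-0.5 − F80^-0.5)
P80^-0.5 = F80^-0.5 + W/(10 Wi)
  = 3.9080/(10·12.4) + 1/√2605 = 0.031516 + 0.019593 = 0.051109
P80 = (1/0.051109)² = 19.5661² = 382.83 µm

P80 = 382.8 µm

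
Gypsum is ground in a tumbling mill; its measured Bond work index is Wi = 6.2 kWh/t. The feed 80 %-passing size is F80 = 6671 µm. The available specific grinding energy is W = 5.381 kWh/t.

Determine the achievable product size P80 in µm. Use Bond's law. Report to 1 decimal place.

P80 = 102.0 µm

Bond:  W = 10 Wi (1/√P − 1/√F)
1/√P80 = 1/√F80 + W/(10·Wi)
  = 5.3810/(10·6.2) + 1/√6671 = 0.086790 + 0.012243 = 0.099034
P80 = (1/0.099034)² = 10.0976² = 101.96 µm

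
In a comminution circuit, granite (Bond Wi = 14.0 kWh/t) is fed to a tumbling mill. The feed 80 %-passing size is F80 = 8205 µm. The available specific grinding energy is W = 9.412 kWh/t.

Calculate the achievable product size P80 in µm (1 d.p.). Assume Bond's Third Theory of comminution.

W = 10 Wi (P80^-0.5 − F80^-0.5)
P80^(−½) = W/(10 Wi) + F80^(−½)
  = 9.4120/(10·14.0) + 1/√8205 = 0.067229 + 0.011040 = 0.078268
P80 = (1/0.078268)² = 12.7766² = 163.24 µm

P80 = 163.2 µm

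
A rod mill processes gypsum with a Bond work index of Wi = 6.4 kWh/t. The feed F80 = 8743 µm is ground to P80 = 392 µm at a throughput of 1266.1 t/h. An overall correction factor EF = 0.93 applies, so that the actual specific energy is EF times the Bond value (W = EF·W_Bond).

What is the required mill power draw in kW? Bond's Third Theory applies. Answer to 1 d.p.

P = 3000.2 kW

W = 10 Wi (1/√P80 − 1/√F80)  [Bond]
W = 10·6.4·(1/√392 − 1/√8743) = 10·6.4·(0.039813) = 2.5480 kWh/t
W_actual = 0.93 × 2.5480 = 2.3697 kWh/t
P = W·T = 2.3697·1266.1 = 3000.2 kW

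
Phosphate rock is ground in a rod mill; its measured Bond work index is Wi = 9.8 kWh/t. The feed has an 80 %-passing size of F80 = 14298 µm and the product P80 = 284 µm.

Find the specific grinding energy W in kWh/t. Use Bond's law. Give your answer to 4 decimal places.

W = 10 Wi (P80^-0.5 − F80^-0.5)
1/√284 = 0.059339;  1/√14298 = 0.008363
W = 10·9.8·(0.059339 − 0.008363) = 4.9957 kWh/t

W = 4.9957 kWh/t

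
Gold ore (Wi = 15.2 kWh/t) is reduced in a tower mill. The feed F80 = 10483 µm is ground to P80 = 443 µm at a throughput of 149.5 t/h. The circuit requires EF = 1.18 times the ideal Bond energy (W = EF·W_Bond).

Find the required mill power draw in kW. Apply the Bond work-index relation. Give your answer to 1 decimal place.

P = 1012.1 kW

W = 10 Wi (1/√P80 − 1/√F80)  [Bond]
W = 10·15.2·(1/√443 − 1/√10483) = 10·15.2·(0.037745) = 5.7372 kWh/t
Corrected W = EF·W_Bond = 1.18·5.7372 = 6.7699 kWh/t
P_mill = W·ṁ = 6.7699·149.5 = 1012.1 kW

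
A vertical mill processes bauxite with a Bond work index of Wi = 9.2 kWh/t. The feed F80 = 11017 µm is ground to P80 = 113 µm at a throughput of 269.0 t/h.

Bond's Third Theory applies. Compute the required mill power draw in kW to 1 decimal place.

W = 10 Wi (1/√P80 − 1/√F80)  [Bond]
W = 10·9.2·(1/√113 − 1/√11017) = 10·9.2·(0.084545) = 7.7781 kWh/t
P = W·T = 7.7781·269.0 = 2092.3 kW

P = 2092.3 kW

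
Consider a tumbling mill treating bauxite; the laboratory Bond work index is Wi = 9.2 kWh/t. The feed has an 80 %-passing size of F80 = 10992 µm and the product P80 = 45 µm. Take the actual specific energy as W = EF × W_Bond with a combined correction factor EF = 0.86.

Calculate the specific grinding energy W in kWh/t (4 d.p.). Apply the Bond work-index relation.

Bond: W = 10·Wi·(1/√P80 − 1/√F80)
1/√45 = 0.149071;  1/√10992 = 0.009538
W = 10·9.2·(0.149071 − 0.009538) = 12.8370 kWh/t
With EF = 0.86: W = 12.8370·0.86 = 11.0399 kWh/t

W = 11.0399 kWh/t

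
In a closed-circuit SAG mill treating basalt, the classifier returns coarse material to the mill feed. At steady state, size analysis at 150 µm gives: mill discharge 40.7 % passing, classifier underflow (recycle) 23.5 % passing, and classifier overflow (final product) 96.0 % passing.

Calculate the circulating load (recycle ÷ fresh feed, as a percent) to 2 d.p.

Mass balance on the −150 µm fraction:
r = (o − d)/(d − u)
r = (96.0 − 40.7)/(40.7 − 23.5) = 55.3/17.2 = 3.2151
CL = 100·r = 321.51 %

CL = 321.51 %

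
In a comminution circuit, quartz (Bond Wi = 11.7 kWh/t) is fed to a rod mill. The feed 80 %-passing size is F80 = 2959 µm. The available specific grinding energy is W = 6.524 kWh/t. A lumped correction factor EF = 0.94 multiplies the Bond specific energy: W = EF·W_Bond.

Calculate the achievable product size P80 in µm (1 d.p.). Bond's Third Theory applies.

W_Bond = 10·Wi·(1/√P₈₀ − 1/√F₈₀)
W_Bond = W / EF = 6.524 / 0.94 = 6.9404 kWh/t
⇒ 1/√P80 = W_Bond/(10·Wi) + 1/√F80
  = 6.9404/(10·11.7) + 1/√2959 = 0.059320 + 0.018383 = 0.077703
P80 = (1/0.077703)² = 12.8695² = 165.62 µm

P80 = 165.6 µm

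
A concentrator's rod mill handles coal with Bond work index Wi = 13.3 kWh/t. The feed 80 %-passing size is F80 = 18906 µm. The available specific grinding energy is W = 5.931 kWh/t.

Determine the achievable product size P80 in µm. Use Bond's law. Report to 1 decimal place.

P80 = 371.7 µm

W = 10 Wi / √P80 − 10 Wi / √F80
P80^(−½) = W/(10 Wi) + F80^(−½)
  = 5.9310/(10·13.3) + 1/√18906 = 0.044594 + 0.007273 = 0.051867
P80 = (1/0.051867)² = 19.2802² = 371.72 µm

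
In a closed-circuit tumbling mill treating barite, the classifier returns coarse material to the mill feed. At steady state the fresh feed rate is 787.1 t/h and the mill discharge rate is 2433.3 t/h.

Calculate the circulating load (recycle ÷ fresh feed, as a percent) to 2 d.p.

M = F + R at steady state, so:
R = M − F = 2433.3 − 787.1 = 1646.2 t/h
CL = 100·R/F = 100·1646.2/787.1 = 209.15 %

CL = 209.15 %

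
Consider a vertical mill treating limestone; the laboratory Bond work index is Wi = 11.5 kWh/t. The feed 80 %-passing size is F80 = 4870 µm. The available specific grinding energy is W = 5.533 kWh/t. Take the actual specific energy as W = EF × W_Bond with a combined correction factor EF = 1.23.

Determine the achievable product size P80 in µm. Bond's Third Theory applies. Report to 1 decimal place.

P80 = 350.1 µm

W = 10·Wi·(P80^(-½) − F80^(-½))
W_Bond = W / EF = 5.533 / 1.23 = 4.4984 kWh/t
P80^(−½) = W_Bond/(10 Wi) + F80^(−½)
  = 4.4984/(10·11.5) + 1/√4870 = 0.039116 + 0.014330 = 0.053446
P80 = (1/0.053446)² = 18.7105² = 350.08 µm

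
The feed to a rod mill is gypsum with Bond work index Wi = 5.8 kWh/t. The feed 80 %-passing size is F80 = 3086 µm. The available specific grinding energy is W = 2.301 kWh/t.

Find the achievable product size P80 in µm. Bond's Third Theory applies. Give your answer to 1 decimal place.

P80 = 300.6 µm

W = 10·Wi·(P80^(-½) − F80^(-½))
1/√P80 = 1/√F80 + W/(10·Wi)
  = 2.3010/(10·5.8) + 1/√3086 = 0.039672 + 0.018001 = 0.057674
P80 = (1/0.057674)² = 17.3389² = 300.64 µm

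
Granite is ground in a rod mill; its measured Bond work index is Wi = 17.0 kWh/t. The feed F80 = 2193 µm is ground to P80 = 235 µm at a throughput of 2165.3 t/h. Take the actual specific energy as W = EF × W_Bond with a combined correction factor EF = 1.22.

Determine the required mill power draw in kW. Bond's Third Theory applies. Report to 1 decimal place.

P = 19705.2 kW

W = 10 Wi (P80^-0.5 − F80^-0.5)
W = 10·17.0·(1/√235 − 1/√2193) = 10·17.0·(0.043879) = 7.4594 kWh/t
With EF = 1.22: W = 7.4594·1.22 = 9.1004 kWh/t
Mill draw = 9.1004 × 2165.3 = 19705.2 kW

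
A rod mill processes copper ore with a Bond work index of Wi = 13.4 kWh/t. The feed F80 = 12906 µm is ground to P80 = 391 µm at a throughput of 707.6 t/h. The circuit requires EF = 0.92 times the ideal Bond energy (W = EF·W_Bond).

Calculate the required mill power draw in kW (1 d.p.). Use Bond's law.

P = 3643.7 kW

W = 10 Wi (1/√P80 − 1/√F80)  [Bond]
W = 10·13.4·(1/√391 − 1/√12906) = 10·13.4·(0.041770) = 5.5971 kWh/t
Apply correction: 5.5971 × 0.92 = 5.1494 kWh/t
P_mill = W·ṁ = 5.1494·707.6 = 3643.7 kW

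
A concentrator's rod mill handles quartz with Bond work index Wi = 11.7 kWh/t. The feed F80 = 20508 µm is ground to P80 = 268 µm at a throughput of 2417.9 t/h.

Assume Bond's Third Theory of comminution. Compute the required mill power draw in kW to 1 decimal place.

P = 15305.1 kW

W_Bond = 10·Wi·(1/√P₈₀ − 1/√F₈₀)
W = 10·11.7·(1/√268 − 1/√20508) = 10·11.7·(0.054102) = 6.3299 kWh/t
Mill draw = 6.3299 × 2417.9 = 15305.1 kW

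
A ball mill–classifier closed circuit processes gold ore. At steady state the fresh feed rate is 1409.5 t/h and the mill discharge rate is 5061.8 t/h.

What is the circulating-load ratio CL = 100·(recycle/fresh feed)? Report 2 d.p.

Steady state: M = F + R.
R = M − F = 5061.8 − 1409.5 = 3652.3 t/h
CL = 100·R/F = 100·3652.3/1409.5 = 259.12 %

CL = 259.12 %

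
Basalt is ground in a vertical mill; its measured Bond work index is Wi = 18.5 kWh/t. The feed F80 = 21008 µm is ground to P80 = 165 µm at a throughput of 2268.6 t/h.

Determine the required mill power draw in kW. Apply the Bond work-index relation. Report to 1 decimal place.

W = 10·Wi·[P80^(−½) − F80^(−½)]
W = 10·18.5·(1/√165 − 1/√21008) = 10·18.5·(0.070951) = 13.1259 kWh/t
P = W·T = 13.1259·2268.6 = 29777.3 kW

P = 29777.3 kW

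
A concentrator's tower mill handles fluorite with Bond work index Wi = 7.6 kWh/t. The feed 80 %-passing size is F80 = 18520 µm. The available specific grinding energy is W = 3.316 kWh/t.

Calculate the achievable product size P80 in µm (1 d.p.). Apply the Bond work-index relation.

P80 = 384.8 µm

W = 10 Wi / √P80 − 10 Wi / √F80
P80^-0.5 = F80^-0.5 + W/(10 Wi)
  = 3.3160/(10·7.6) + 1/√18520 = 0.043632 + 0.007348 = 0.050980
P80 = (1/0.050980)² = 19.6156² = 384.77 µm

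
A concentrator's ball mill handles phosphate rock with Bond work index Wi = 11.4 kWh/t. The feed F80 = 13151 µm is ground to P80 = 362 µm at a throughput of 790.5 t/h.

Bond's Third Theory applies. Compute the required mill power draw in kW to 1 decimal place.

Bond:  W = 10 Wi (1/√P − 1/√F)
W = 10·11.4·(1/√362 − 1/√13151) = 10·11.4·(0.043839) = 4.9976 kWh/t
Power = W × throughput = 4.9976 kWh/t × 790.5 t/h = 3950.6 kW

P = 3950.6 kW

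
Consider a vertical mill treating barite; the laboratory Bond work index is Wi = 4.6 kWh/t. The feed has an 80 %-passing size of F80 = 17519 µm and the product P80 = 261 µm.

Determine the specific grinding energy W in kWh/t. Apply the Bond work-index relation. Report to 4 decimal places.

W = 2.4998 kWh/t

W = 10·Wi·[P80^(−½) − F80^(−½)]
1/√261 = 0.061898;  1/√17519 = 0.007555
W = 10·4.6·(0.061898 − 0.007555) = 2.4998 kWh/t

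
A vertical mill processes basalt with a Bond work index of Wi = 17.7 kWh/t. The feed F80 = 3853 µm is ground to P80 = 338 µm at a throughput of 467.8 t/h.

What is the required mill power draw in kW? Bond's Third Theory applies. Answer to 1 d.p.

W = 10·Wi·(P80^(-½) − F80^(-½))
W = 10·17.7·(1/√338 − 1/√3853) = 10·17.7·(0.038283) = 6.7760 kWh/t
Power = W × throughput = 6.7760 kWh/t × 467.8 t/h = 3169.8 kW

P = 3169.8 kW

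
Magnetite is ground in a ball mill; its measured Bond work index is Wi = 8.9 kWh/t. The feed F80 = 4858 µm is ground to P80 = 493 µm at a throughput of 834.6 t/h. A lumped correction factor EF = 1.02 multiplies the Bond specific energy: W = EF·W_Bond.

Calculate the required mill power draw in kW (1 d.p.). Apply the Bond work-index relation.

P = 2325.3 kW

W = 10 Wi / √P80 − 10 Wi / √F80
W = 10·8.9·(1/√493 − 1/√4858) = 10·8.9·(0.030690) = 2.7314 kWh/t
W_actual = 1.02 × 2.7314 = 2.7861 kWh/t
P_mill = W·ṁ = 2.7861·834.6 = 2325.3 kW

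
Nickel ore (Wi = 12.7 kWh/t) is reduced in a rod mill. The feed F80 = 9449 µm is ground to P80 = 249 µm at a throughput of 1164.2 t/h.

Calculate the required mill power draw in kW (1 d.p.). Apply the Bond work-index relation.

W = 10·Wi·[P80^(−½) − F80^(−½)]
W = 10·12.7·(1/√249 − 1/√9449) = 10·12.7·(0.053085) = 6.7418 kWh/t
P_mill = W·ṁ = 6.7418·1164.2 = 7848.8 kW

P = 7848.8 kW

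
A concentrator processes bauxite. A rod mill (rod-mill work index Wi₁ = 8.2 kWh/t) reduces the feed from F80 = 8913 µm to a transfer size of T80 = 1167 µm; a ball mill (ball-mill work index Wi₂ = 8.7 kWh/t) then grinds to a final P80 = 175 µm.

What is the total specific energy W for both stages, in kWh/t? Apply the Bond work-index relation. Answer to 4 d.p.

Bond: W = 10·Wi·(1/√P80 − 1/√F80)
Stage 1 (8913→1167 µm, Wi₁=8.2): W₁ = 10·8.2·(0.029273 − 0.010592) = 1.5318 kWh/t
Stage 2 (1167→175 µm, Wi₂=8.7): W₂ = 10·8.7·(0.075593 − 0.029273) = 4.0298 kWh/t
W = W₁ + W₂ = 1.5318 + 4.0298 = 5.5617 kWh/t

W = 5.5617 kWh/t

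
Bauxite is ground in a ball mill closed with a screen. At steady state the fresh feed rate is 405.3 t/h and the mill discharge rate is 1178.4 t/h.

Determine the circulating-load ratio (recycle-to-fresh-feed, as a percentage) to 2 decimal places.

Steady state: M = F + R.
R = M − F = 1178.4 − 405.3 = 773.1 t/h
CL = 100·R/F = 100·773.1/405.3 = 190.75 %

CL = 190.75 %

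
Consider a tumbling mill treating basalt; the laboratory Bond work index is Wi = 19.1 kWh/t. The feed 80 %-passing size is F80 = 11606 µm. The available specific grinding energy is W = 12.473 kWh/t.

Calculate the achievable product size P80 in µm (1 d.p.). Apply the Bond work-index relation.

Bond:  W = 10 Wi (1/√P − 1/√F)
1/√P80 = 1/√F80 + W/(10·Wi)
  = 12.4730/(10·19.1) + 1/√11606 = 0.065304 + 0.009282 = 0.074586
P80 = (1/0.074586)² = 13.4073² = 179.76 µm

P80 = 179.8 µm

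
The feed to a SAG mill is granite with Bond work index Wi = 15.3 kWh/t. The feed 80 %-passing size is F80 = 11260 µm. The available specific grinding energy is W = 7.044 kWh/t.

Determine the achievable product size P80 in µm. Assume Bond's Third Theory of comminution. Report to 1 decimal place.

P80 = 325.1 µm

W = 10 Wi (P80^-0.5 − F80^-0.5)
1/√P80 = 1/√F80 + W/(10·Wi)
  = 7.0440/(10·15.3) + 1/√11260 = 0.046039 + 0.009424 = 0.055463
P80 = (1/0.055463)² = 18.0300² = 325.08 µm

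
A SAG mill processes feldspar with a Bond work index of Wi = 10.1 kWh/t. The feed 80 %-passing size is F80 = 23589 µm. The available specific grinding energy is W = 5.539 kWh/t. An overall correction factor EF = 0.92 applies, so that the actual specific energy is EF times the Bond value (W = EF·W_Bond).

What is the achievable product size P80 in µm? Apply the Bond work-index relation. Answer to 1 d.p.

P80 = 228.7 µm

W = 10 Wi / √P80 − 10 Wi / √F80
W_Bond = W / EF = 5.539 / 0.92 = 6.0207 kWh/t
1/√P80 = 1/√F80 + W_Bond/(10·Wi)
  = 6.0207/(10·10.1) + 1/√23589 = 0.059610 + 0.006511 = 0.066121
P80 = (1/0.066121)² = 15.1237² = 228.73 µm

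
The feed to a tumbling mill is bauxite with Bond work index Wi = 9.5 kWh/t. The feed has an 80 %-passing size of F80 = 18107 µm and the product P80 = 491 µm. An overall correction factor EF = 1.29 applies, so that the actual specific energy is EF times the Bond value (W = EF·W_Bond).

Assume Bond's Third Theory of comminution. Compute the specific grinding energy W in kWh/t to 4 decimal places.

W = 10·Wi·(P80^(-½) − F80^(-½))
1/√491 = 0.045129;  1/√18107 = 0.007432
W = 10·9.5·(0.045129 − 0.007432) = 3.5813 kWh/t
Corrected W = EF·W_Bond = 1.29·3.5813 = 4.6199 kWh/t

W = 4.6199 kWh/t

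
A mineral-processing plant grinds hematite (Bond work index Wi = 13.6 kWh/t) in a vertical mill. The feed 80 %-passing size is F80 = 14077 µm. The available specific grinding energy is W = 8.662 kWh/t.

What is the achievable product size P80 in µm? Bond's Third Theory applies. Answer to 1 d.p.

P80 = 192.3 µm

W = 10 Wi (1/√P80 − 1/√F80)  [Bond]
P80^(−½) = W/(10 Wi) + F80^(−½)
  = 8.6620/(10·13.6) + 1/√14077 = 0.063691 + 0.008428 = 0.072120
P80 = (1/0.072120)² = 13.8659² = 192.26 µm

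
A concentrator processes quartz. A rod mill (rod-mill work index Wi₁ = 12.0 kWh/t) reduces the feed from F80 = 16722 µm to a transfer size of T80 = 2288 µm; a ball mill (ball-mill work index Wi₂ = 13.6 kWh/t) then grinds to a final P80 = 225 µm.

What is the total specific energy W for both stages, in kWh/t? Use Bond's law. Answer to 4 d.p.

W = 7.8042 kWh/t

W_Bond = 10·Wi·(1/√P₈₀ − 1/√F₈₀)
Stage 1 (16722→2288 µm, Wi₁=12.0): W₁ = 10·12.0·(0.020906 − 0.007733) = 1.5807 kWh/t
Stage 2 (2288→225 µm, Wi₂=13.6): W₂ = 10·13.6·(0.066667 − 0.020906) = 6.2234 kWh/t
W = W₁ + W₂ = 1.5807 + 6.2234 = 7.8042 kWh/t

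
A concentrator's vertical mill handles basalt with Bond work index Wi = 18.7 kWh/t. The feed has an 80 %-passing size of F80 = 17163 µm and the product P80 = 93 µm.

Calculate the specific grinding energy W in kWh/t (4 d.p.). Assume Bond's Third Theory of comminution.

W = 17.9636 kWh/t

W = 10 Wi (1/√P80 − 1/√F80)  [Bond]
1/√93 = 0.103695;  1/√17163 = 0.007633
W = 10·18.7·(0.103695 − 0.007633) = 17.9636 kWh/t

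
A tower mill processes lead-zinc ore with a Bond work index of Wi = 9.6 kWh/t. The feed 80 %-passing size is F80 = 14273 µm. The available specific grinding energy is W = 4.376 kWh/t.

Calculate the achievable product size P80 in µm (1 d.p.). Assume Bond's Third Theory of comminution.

Bond: W = 10·Wi·(1/√P80 − 1/√F80)
P80^-0.5 = F80^-0.5 + W/(10 Wi)
  = 4.3760/(10·9.6) + 1/√14273 = 0.045583 + 0.008370 = 0.053954
P80 = (1/0.053954)² = 18.5344² = 343.52 µm

P80 = 343.5 µm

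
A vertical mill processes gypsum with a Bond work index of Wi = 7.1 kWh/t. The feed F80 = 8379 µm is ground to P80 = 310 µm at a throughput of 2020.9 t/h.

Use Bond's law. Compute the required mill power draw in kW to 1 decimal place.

W = 10 Wi (P80^-0.5 − F80^-0.5)
W = 10·7.1·(1/√310 − 1/√8379) = 10·7.1·(0.045872) = 3.2569 kWh/t
Power = W × throughput = 3.2569 kWh/t × 2020.9 t/h = 6581.8 kW

P = 6581.8 kW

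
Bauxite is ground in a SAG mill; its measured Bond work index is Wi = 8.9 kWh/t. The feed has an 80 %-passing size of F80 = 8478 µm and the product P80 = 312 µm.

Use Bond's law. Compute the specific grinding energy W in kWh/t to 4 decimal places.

W = 4.0720 kWh/t

W = 10 Wi (1/√P80 − 1/√F80)  [Bond]
1/√312 = 0.056614;  1/√8478 = 0.010861
W = 10·8.9·(0.056614 − 0.010861) = 4.0720 kWh/t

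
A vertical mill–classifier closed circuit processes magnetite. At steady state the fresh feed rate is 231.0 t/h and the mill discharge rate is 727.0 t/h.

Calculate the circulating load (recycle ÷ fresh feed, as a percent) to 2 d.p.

CL = 214.72 %

M = F + R at steady state, so:
R = M − F = 727.0 − 231.0 = 496.0 t/h
CL = 100·R/F = 100·496.0/231.0 = 214.72 %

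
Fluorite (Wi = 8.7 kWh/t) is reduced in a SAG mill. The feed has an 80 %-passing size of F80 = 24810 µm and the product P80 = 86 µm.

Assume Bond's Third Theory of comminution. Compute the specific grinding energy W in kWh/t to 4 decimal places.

W = 8.8291 kWh/t

Bond:  W = 10 Wi (1/√P − 1/√F)
1/√86 = 0.107833;  1/√24810 = 0.006349
W = 10·8.7·(0.107833 − 0.006349) = 8.8291 kWh/t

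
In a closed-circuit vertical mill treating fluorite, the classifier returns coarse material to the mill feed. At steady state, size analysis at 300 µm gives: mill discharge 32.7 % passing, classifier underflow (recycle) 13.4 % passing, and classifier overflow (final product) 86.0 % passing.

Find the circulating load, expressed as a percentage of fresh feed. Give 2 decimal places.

CL = 276.17 %

Classifier node, passing 300 µm:
(1+r)d = ru + o → r = (o−d)/(d−u)
r = (86.0 − 32.7)/(32.7 − 13.4) = 53.3/19.3 = 2.7617
CL = 100·r = 276.17 %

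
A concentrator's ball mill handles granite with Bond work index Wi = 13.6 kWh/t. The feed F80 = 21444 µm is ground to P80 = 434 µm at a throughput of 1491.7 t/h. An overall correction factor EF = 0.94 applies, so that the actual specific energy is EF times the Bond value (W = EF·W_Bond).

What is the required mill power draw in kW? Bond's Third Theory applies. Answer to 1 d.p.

P = 7851.6 kW

W_Bond = 10·Wi·(1/√P₈₀ − 1/√F₈₀)
W = 10·13.6·(1/√434 − 1/√21444) = 10·13.6·(0.041173) = 5.5995 kWh/t
W_actual = 0.94 × 5.5995 = 5.2635 kWh/t
Mill draw = 5.2635 × 1491.7 = 7851.6 kW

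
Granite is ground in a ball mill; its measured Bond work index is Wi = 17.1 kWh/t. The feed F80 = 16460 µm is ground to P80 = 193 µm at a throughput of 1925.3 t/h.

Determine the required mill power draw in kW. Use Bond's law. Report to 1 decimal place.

Bond:  W = 10 Wi (1/√P − 1/√F)
W = 10·17.1·(1/√193 − 1/√16460) = 10·17.1·(0.064187) = 10.9760 kWh/t
Power = W × throughput = 10.9760 kWh/t × 1925.3 t/h = 21132.1 kW

P = 21132.1 kW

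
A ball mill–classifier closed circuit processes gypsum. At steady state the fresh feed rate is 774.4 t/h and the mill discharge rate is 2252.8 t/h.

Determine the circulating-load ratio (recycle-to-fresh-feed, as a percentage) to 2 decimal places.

Discharge = new feed + return, hence
R = M − F = 2252.8 − 774.4 = 1478.4 t/h
CL = 100·R/F = 100·1478.4/774.4 = 190.91 %

CL = 190.91 %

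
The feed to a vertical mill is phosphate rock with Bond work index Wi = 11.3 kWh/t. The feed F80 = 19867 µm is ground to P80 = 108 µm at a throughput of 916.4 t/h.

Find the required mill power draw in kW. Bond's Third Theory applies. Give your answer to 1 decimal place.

P = 9229.7 kW

W = 10 Wi / √P80 − 10 Wi / √F80
W = 10·11.3·(1/√108 − 1/√19867) = 10·11.3·(0.089130) = 10.0717 kWh/t
Power = W × throughput = 10.0717 kWh/t × 916.4 t/h = 9229.7 kW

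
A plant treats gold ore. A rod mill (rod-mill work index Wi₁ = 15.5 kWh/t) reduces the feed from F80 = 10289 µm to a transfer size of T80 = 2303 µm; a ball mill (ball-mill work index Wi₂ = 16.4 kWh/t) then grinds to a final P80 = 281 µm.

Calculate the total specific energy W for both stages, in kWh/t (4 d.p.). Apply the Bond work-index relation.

W_Bond = 10·Wi·(1/√P₈₀ − 1/√F₈₀)
Stage 1 (10289→2303 µm, Wi₁=15.5): W₁ = 10·15.5·(0.020838 − 0.009859) = 1.7018 kWh/t
Stage 2 (2303→281 µm, Wi₂=16.4): W₂ = 10·16.4·(0.059655 − 0.020838) = 6.3660 kWh/t
W = W₁ + W₂ = 1.7018 + 6.3660 = 8.0678 kWh/t

W = 8.0678 kWh/t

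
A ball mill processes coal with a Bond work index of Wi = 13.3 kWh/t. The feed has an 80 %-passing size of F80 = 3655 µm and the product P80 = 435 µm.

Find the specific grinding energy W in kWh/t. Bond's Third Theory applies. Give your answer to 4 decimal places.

W = 10·Wi·[P80^(−½) − F80^(−½)]
1/√435 = 0.047946;  1/√3655 = 0.016541
W = 10·13.3·(0.047946 − 0.016541) = 4.1769 kWh/t

W = 4.1769 kWh/t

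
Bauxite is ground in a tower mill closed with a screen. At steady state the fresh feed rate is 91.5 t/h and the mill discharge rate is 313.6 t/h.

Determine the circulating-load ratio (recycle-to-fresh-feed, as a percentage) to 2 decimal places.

Steady state: M = F + R.
R = M − F = 313.6 − 91.5 = 222.1 t/h
CL = 100·R/F = 100·222.1/91.5 = 242.73 %

CL = 242.73 %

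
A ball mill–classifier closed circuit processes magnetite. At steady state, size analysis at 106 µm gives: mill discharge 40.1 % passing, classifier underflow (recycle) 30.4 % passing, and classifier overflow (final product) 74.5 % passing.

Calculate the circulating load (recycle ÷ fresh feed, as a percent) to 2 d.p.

Mass balance on the −106 µm fraction:
d + r·d = r·u + o → r(d−u) = o−d
r = (74.5 − 40.1)/(40.1 − 30.4) = 34.4/9.7 = 3.5464
CL = 100·r = 354.64 %

CL = 354.64 %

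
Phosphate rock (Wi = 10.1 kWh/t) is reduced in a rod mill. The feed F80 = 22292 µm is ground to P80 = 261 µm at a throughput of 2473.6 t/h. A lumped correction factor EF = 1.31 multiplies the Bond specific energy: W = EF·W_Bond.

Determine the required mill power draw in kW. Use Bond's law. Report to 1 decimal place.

P = 18066.2 kW

W_Bond = 10·Wi·(1/√P₈₀ − 1/√F₈₀)
W = 10·10.1·(1/√261 − 1/√22292) = 10·10.1·(0.055201) = 5.5753 kWh/t
With EF = 1.31: W = 5.5753·1.31 = 7.3036 kWh/t
Mill draw = 7.3036 × 2473.6 = 18066.2 kW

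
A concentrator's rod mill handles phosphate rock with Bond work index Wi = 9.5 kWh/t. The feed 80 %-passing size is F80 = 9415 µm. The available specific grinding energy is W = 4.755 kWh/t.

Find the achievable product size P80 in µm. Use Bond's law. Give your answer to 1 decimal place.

W = 10 Wi (1/√P80 − 1/√F80)  [Bond]
⇒ 1/√P80 = W/(10 Wi) + 1/√F80
  = 4.7550/(10·9.5) + 1/√9415 = 0.050053 + 0.010306 = 0.060359
P80 = (1/0.060359)² = 16.5676² = 274.49 µm

P80 = 274.5 µm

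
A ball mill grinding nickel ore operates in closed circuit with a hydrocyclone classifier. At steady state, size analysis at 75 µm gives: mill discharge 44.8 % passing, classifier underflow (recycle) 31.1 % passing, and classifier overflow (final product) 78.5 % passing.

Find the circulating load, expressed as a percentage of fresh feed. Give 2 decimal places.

Balance %-passing 75 µm (r = R/F):
(1+r)·d = r·u + o ⇒ r = (o−d)/(d−u)
r = (78.5 − 44.8)/(44.8 − 31.1) = 33.7/13.7 = 2.4599
CL = 100·r = 245.99 %

CL = 245.99 %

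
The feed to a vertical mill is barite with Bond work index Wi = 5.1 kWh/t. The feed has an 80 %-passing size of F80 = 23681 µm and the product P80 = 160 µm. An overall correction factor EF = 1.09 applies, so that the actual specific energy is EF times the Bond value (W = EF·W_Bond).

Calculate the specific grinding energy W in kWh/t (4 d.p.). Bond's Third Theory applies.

Bond: W = 10·Wi·(1/√P80 − 1/√F80)
1/√160 = 0.079057;  1/√23681 = 0.006498
W = 10·5.1·(0.079057 − 0.006498) = 3.7005 kWh/t
With EF = 1.09: W = 3.7005·1.09 = 4.0335 kWh/t

W = 4.0335 kWh/t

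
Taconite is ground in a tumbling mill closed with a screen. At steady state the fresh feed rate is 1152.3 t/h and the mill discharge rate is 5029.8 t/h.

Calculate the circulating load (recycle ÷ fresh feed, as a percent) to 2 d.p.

Steady state: M = F + R.
R = M − F = 5029.8 − 1152.3 = 3877.5 t/h
CL = 100·R/F = 100·3877.5/1152.3 = 336.50 %

CL = 336.50 %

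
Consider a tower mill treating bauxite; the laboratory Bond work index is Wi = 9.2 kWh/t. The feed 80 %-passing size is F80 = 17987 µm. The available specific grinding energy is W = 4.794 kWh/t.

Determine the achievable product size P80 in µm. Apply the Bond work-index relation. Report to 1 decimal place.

Bond: W = 10·Wi·(1/√P80 − 1/√F80)
⇒ 1/√P80 = W/(10 Wi) + 1/√F80
  = 4.7940/(10·9.2) + 1/√17987 = 0.052109 + 0.007456 = 0.059565
P80 = (1/0.059565)² = 16.7884² = 281.85 µm

P80 = 281.9 µm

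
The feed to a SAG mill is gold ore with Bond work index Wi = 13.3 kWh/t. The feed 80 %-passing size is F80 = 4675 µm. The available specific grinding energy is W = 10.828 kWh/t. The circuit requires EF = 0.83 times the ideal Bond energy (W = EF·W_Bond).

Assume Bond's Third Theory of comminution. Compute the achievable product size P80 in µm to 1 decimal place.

W = 10 Wi / √P80 − 10 Wi / √F80
W_Bond = W / EF = 10.828 / 0.83 = 13.0458 kWh/t
⇒ 1/√P80 = W_Bond/(10 Wi) + 1/√F80
  = 13.0458/(10·13.3) + 1/√4675 = 0.098089 + 0.014625 = 0.112714
P80 = (1/0.112714)² = 8.8720² = 78.71 µm

P80 = 78.7 µm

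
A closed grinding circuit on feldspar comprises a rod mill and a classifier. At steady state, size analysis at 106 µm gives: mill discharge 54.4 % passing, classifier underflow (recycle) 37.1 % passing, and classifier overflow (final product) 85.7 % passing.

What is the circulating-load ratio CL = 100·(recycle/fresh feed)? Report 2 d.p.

CL = 180.92 %

Two-product formula at 106 µm:
d + r·d = r·u + o → r(d−u) = o−d
r = (85.7 − 54.4)/(54.4 − 37.1) = 31.3/17.3 = 1.8092
CL = 100·r = 180.92 %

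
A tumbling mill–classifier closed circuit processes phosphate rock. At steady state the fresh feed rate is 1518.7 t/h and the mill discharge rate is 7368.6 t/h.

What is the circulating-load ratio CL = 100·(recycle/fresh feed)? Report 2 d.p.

M = F + R at steady state, so:
R = M − F = 7368.6 − 1518.7 = 5849.9 t/h
CL = 100·R/F = 100·5849.9/1518.7 = 385.19 %

CL = 385.19 %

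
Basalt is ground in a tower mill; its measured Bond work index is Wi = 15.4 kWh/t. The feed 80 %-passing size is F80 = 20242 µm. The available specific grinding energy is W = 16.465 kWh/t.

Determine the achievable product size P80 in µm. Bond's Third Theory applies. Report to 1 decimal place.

P80 = 77.0 µm

W = 10·Wi·[P80^(−½) − F80^(−½)]
⇒ 1/√P80 = W/(10·Wi) + 1/√F80
  = 16.4650/(10·15.4) + 1/√20242 = 0.106916 + 0.007029 = 0.113944
P80 = (1/0.113944)² = 8.7762² = 77.02 µm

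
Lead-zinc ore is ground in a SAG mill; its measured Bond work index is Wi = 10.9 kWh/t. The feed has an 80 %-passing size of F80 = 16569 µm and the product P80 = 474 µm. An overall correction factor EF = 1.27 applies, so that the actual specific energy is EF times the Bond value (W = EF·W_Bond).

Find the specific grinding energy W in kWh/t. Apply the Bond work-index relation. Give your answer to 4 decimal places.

W = 10 Wi / √P80 − 10 Wi / √F80
1/√474 = 0.045932;  1/√16569 = 0.007769
W = 10·10.9·(0.045932 − 0.007769) = 4.1597 kWh/t
W_actual = 1.27 × 4.1597 = 5.2829 kWh/t

W = 5.2829 kWh/t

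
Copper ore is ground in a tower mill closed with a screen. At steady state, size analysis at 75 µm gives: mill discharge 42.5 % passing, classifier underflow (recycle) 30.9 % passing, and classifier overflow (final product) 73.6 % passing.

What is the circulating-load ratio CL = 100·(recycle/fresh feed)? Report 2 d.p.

CL = 268.10 %

Mass balance on the −75 µm fraction:
(1+r)·d = r·u + o ⇒ r = (o−d)/(d−u)
r = (73.6 − 42.5)/(42.5 − 30.9) = 31.1/11.6 = 2.6810
CL = 100·r = 268.10 %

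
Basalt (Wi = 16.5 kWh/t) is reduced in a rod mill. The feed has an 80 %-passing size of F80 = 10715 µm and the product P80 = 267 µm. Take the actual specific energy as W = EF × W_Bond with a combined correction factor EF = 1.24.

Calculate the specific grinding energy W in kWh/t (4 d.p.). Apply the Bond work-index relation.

W = 10.5448 kWh/t

W = 10·Wi·(P80^(-½) − F80^(-½))
1/√267 = 0.061199;  1/√10715 = 0.009661
W = 10·16.5·(0.061199 − 0.009661) = 8.5038 kWh/t
Corrected W = EF·W_Bond = 1.24·8.5038 = 10.5448 kWh/t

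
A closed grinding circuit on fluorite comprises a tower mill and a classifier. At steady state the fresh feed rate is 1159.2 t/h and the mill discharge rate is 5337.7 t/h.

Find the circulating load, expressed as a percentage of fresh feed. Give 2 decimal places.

Steady state: M = F + R.
R = M − F = 5337.7 − 1159.2 = 4178.5 t/h
CL = 100·R/F = 100·4178.5/1159.2 = 360.46 %

CL = 360.46 %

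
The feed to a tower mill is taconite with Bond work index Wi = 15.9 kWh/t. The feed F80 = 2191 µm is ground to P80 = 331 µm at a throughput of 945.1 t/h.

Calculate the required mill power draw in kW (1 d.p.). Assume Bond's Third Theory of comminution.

P = 5049.3 kW

Bond:  W = 10 Wi (1/√P − 1/√F)
W = 10·15.9·(1/√331 − 1/√2191) = 10·15.9·(0.033601) = 5.3426 kWh/t
P_mill = W·ṁ = 5.3426·945.1 = 5049.3 kW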